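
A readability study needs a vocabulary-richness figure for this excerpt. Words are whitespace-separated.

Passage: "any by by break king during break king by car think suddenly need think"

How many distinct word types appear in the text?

Distinct types: {any, break, by, car, during, king, need, suddenly, think}
V = 9

9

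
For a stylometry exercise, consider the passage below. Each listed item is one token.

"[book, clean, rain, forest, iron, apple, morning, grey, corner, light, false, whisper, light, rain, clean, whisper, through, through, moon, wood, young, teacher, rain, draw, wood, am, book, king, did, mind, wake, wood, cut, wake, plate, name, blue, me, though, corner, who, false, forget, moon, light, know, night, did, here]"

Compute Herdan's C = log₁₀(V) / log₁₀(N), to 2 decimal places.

N = 49, V = 34.
log₁₀(V) = 1.531479, log₁₀(N) = 1.690196
C = 1.531479 / 1.690196 = 0.91

0.91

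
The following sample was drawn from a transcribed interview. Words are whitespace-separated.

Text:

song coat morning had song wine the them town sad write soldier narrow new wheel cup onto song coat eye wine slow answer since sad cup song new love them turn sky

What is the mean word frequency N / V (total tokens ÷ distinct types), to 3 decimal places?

N = 32 tokens, V = 23 types.
Mean frequency = N / V = 32 / 23 = 1.391

1.391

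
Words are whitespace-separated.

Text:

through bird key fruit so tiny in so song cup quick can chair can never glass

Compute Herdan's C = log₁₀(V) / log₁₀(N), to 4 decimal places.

N = 16, V = 14.
log₁₀(V) = 1.146128, log₁₀(N) = 1.204120
C = 1.146128 / 1.204120 = 0.9518

0.9518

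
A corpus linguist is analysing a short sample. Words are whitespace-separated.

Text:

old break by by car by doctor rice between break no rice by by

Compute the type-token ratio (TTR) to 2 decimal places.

N = 14 tokens, V = 8 types.
TTR = V / N = 8 / 14 = 0.57

0.57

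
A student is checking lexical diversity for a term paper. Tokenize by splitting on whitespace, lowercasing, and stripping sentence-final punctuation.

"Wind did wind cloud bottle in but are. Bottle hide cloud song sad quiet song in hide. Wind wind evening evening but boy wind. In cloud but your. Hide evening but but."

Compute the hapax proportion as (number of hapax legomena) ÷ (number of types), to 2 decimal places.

Frequencies: wind:5, but:5, cloud:3, in:3, hide:3, evening:3, bottle:2, song:2, did:1, are:1, sad:1, quiet:1, boy:1, your:1
Hapax count = 6; type count = 14.
Ratio = 6 / 14 = 0.43

0.43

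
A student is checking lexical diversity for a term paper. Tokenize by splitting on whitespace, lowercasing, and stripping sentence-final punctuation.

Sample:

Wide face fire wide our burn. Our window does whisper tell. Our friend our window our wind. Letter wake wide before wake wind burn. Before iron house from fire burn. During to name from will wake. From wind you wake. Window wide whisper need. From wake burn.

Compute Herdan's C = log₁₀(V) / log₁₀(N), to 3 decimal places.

0.814

N = 47, V = 23.
log₁₀(V) = 1.361728, log₁₀(N) = 1.672098
C = 1.361728 / 1.672098 = 0.814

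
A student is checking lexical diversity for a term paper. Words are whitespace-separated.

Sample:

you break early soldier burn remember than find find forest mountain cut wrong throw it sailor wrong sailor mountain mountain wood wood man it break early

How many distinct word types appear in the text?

17

Distinct types: {break, burn, cut, early, find, forest, it, man, mountain, remember, sailor, soldier, than, throw, wood, wrong, you}
V = 17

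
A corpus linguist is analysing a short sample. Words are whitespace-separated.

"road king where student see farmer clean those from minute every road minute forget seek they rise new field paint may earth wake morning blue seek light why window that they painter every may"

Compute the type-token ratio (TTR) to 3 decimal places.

0.824

N = 34 tokens, V = 28 types.
TTR = V / N = 28 / 34 = 0.824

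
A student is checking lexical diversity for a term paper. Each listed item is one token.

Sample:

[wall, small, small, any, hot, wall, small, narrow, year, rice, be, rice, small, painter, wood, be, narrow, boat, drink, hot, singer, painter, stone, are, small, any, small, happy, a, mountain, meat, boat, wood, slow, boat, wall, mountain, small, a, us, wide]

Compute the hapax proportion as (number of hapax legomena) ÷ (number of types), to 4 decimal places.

0.4545

Frequencies: small:7, wall:3, boat:3, any:2, hot:2, narrow:2, rice:2, be:2, painter:2, wood:2, a:2, mountain:2, year:1, drink:1, singer:1, stone:1, are:1, happy:1, meat:1, slow:1, … (2 more, each freq 1)
Hapax count = 10; type count = 22.
Ratio = 10 / 22 = 0.4545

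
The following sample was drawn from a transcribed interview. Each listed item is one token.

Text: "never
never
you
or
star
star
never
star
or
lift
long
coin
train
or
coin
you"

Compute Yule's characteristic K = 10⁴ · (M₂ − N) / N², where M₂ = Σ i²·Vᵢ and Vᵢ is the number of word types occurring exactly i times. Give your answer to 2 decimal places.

Frequencies: never:3, or:3, star:3, you:2, coin:2, lift:1, long:1, train:1
N = 16. Frequency spectrum: V_1=3, V_2=2, V_3=3
M₂ = 1²·3 + 2²·2 + 3²·3 = 38
K = 10000 × (38 − 16) / 16² = 859.38

859.38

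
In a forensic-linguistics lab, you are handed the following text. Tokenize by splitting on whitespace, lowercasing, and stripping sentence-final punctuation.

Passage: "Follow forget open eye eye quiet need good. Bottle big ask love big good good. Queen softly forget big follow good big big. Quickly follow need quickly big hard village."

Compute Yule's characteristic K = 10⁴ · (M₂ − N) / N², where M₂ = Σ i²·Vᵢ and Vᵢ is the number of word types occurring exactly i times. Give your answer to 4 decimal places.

622.2222

Frequencies: big:6, good:4, follow:3, forget:2, eye:2, need:2, quickly:2, open:1, quiet:1, bottle:1, ask:1, love:1, queen:1, softly:1, hard:1, village:1
N = 30. Frequency spectrum: V_1=9, V_2=4, V_3=1, V_4=1, V_6=1
M₂ = 1²·9 + 2²·4 + 3²·1 + 4²·1 + 6²·1 = 86
K = 10000 × (86 − 30) / 30² = 622.2222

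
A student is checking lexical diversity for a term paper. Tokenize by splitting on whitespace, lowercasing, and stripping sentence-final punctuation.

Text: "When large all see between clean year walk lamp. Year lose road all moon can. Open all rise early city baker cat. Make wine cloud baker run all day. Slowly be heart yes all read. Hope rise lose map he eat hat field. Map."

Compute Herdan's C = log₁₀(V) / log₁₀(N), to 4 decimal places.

0.9395

N = 44, V = 35.
log₁₀(V) = 1.544068, log₁₀(N) = 1.643453
C = 1.544068 / 1.643453 = 0.9395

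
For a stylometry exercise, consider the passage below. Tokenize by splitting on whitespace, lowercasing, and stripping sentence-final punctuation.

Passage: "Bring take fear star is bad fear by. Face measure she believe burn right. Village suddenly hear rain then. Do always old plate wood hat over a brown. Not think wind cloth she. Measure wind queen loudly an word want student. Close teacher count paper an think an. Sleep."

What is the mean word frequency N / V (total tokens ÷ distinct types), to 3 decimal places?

1.167

N = 49 tokens, V = 42 types.
Mean frequency = N / V = 49 / 42 = 1.167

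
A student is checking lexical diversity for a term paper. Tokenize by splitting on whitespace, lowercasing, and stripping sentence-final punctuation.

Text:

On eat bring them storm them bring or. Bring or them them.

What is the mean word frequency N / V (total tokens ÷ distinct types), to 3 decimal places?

2.000

N = 12 tokens, V = 6 types.
Mean frequency = N / V = 12 / 6 = 2.000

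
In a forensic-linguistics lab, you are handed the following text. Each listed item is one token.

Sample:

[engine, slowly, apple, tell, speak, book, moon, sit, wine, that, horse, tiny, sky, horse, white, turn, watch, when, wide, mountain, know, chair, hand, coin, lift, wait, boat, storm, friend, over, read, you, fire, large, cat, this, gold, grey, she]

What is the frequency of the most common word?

2

Frequencies: horse:2, engine:1, slowly:1, apple:1, tell:1, speak:1, book:1, moon:1, sit:1, wine:1, that:1, tiny:1, sky:1, white:1, turn:1, watch:1, when:1, wide:1, mountain:1, know:1, … (18 more, each freq 1)
Most common: 'horse' with frequency 2.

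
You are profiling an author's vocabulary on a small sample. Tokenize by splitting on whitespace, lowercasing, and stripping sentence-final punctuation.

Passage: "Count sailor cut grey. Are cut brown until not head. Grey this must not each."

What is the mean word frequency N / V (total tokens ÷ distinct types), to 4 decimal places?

1.2500

N = 15 tokens, V = 12 types.
Mean frequency = N / V = 15 / 12 = 1.2500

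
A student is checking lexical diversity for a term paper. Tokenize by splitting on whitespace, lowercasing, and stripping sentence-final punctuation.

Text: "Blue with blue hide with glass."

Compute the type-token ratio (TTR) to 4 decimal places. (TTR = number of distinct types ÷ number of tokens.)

0.6667

N = 6 tokens, V = 4 types.
TTR = V / N = 4 / 6 = 0.6667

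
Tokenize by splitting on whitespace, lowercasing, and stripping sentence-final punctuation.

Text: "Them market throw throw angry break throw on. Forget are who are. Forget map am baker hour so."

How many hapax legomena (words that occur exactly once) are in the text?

11

Frequencies: throw:3, forget:2, are:2, them:1, market:1, angry:1, break:1, on:1, who:1, map:1, am:1, baker:1, hour:1, so:1
Hapax (freq=1): am, angry, baker, break, hour, map, market, on, so, them, who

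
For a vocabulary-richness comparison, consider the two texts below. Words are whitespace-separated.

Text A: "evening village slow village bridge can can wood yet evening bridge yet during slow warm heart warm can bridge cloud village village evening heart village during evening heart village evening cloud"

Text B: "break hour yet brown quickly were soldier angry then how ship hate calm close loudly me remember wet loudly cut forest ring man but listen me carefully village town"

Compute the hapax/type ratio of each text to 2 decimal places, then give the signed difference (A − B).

-0.84

A: hapax=1, V=11, ratio=0.09
B: hapax=25, V=27, ratio=0.93
Difference = 0.09 − 0.93 = -0.84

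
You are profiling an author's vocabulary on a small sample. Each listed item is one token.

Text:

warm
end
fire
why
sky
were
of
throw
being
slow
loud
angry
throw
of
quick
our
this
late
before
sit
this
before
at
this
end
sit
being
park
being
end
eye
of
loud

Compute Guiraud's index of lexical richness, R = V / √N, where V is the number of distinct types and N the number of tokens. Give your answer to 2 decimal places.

N = 33, V = 21.
√N = 5.744563
R = 21 / 5.744563 = 3.66

3.66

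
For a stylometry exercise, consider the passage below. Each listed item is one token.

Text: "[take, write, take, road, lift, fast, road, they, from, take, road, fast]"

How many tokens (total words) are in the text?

Tokens: take, write, take, road, lift, fast, road, they, from, take, road, fast
N = 12

12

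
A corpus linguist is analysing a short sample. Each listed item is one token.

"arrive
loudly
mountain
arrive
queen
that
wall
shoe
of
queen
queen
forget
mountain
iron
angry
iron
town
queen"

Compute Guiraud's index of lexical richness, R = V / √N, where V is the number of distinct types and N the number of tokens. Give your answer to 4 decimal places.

N = 18, V = 12.
√N = 4.242641
R = 12 / 4.242641 = 2.8284

2.8284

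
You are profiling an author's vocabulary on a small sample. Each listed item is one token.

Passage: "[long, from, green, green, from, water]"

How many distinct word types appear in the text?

Distinct types: {from, green, long, water}
V = 4

4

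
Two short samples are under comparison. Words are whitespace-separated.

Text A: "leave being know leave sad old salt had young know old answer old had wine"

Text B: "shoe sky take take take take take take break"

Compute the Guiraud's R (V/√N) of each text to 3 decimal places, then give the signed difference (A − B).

A: V=10, N=15, R=2.582
B: V=4, N=9, R=1.333
Difference = 2.582 − 1.333 = 1.249

1.249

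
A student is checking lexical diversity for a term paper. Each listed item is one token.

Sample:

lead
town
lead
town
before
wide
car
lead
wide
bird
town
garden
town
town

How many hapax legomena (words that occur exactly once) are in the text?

4

Frequencies: town:5, lead:3, wide:2, before:1, car:1, bird:1, garden:1
Hapax (freq=1): before, bird, car, garden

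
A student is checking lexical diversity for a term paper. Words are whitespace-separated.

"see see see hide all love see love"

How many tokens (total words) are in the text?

8

Tokens: see, see, see, hide, all, love, see, love
N = 8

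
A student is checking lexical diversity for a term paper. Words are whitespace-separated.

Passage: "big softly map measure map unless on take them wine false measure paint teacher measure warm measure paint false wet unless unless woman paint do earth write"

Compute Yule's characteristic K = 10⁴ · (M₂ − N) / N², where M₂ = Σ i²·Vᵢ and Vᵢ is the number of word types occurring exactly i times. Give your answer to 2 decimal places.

Frequencies: measure:4, unless:3, paint:3, map:2, false:2, big:1, softly:1, on:1, take:1, them:1, wine:1, teacher:1, warm:1, wet:1, woman:1, do:1, earth:1, write:1
N = 27. Frequency spectrum: V_1=13, V_2=2, V_3=2, V_4=1
M₂ = 1²·13 + 2²·2 + 3²·2 + 4²·1 = 55
K = 10000 × (55 − 27) / 27² = 384.09

384.09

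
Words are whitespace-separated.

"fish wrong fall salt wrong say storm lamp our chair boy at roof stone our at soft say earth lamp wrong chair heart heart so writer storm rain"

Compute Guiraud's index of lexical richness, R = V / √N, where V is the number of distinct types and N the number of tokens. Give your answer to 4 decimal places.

3.5907

N = 28, V = 19.
√N = 5.291503
R = 19 / 5.291503 = 3.5907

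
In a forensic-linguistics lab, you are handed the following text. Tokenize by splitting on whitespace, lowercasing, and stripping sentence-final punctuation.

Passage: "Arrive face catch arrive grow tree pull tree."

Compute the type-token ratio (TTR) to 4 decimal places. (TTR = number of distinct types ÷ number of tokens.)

0.7500

N = 8 tokens, V = 6 types.
TTR = V / N = 6 / 8 = 0.7500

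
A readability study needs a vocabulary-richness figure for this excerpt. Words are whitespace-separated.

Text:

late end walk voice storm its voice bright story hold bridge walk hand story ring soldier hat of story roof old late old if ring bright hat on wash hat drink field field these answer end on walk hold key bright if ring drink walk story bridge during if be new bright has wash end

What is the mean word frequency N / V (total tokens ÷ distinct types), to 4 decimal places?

1.8966

N = 55 tokens, V = 29 types.
Mean frequency = N / V = 55 / 29 = 1.8966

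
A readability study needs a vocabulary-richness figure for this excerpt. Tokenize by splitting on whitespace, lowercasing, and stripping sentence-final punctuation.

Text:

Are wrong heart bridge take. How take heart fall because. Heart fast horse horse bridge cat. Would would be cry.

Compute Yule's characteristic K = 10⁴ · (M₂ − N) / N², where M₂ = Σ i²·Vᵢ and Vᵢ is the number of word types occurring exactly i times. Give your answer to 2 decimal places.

Frequencies: heart:3, bridge:2, take:2, horse:2, would:2, are:1, wrong:1, how:1, fall:1, because:1, fast:1, cat:1, be:1, cry:1
N = 20. Frequency spectrum: V_1=9, V_2=4, V_3=1
M₂ = 1²·9 + 2²·4 + 3²·1 = 34
K = 10000 × (34 − 20) / 20² = 350.00

350.00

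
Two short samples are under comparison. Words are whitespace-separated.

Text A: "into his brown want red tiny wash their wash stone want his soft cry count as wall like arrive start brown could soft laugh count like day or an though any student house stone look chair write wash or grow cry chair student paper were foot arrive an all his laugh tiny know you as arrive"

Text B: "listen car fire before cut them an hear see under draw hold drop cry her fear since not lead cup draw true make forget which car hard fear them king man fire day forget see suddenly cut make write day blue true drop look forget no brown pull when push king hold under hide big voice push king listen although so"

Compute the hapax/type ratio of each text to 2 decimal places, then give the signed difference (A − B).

A: hapax=19, V=36, ratio=0.53
B: hapax=25, V=42, ratio=0.60
Difference = 0.53 − 0.60 = -0.07

-0.07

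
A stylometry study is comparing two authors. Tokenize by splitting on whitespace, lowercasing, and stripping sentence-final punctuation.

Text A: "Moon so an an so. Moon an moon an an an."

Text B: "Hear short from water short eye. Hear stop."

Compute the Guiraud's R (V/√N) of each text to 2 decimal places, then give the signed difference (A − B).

A: V=3, N=11, R=0.90
B: V=6, N=8, R=2.12
Difference = 0.90 − 2.12 = -1.22

-1.22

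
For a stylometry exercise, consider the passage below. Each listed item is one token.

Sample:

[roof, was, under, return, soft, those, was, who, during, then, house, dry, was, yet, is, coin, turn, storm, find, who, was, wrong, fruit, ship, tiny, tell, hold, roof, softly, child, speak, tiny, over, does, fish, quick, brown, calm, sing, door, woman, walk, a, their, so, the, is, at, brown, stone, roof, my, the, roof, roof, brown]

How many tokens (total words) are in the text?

56

Tokens: roof, was, under, return, soft, those, was, who, during, then, house, dry, was, yet, is, coin, turn, storm, find, who, was, wrong, fruit, ship, tiny, tell, hold, roof, softly, child, speak, tiny, over, does, fish, quick, brown, calm, sing, door, woman, walk, a, their, so, the, is, at, brown, stone, roof, my, the, roof, roof, brown
N = 56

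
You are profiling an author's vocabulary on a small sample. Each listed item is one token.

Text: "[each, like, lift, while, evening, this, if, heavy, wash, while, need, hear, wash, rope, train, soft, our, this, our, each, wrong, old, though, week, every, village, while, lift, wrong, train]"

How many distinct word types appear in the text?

Distinct types: {each, evening, every, hear, heavy, if, lift, like, need, old, our, rope, soft, this, though, train, village, wash, week, while, wrong}
V = 21

21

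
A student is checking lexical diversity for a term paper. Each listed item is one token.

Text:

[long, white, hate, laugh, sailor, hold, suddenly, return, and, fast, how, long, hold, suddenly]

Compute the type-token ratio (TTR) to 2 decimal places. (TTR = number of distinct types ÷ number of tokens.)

0.79

N = 14 tokens, V = 11 types.
TTR = V / N = 11 / 14 = 0.79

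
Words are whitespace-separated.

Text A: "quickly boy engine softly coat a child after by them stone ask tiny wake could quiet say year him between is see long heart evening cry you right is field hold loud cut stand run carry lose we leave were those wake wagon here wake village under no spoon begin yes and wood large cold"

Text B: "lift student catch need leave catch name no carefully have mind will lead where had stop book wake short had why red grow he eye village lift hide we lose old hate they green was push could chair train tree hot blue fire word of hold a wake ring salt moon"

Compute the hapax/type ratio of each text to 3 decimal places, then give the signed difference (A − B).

A: hapax=50, V=52, ratio=0.962
B: hapax=43, V=47, ratio=0.915
Difference = 0.962 − 0.915 = 0.047

0.047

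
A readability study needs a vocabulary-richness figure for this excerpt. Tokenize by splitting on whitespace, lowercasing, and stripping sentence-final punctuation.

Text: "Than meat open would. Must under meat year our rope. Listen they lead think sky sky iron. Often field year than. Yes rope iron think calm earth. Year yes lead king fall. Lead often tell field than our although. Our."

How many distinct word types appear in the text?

24

Distinct types: {although, calm, earth, fall, field, iron, king, lead, listen, meat, must, often, open, our, rope, sky, tell, than, they, think, under, would, year, yes}
V = 24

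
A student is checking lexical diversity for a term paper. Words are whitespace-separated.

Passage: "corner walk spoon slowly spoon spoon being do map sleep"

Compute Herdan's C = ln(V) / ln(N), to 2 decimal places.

N = 10, V = 8.
ln(V) = 2.079442, ln(N) = 2.302585
C = 2.079442 / 2.302585 = 0.90

0.90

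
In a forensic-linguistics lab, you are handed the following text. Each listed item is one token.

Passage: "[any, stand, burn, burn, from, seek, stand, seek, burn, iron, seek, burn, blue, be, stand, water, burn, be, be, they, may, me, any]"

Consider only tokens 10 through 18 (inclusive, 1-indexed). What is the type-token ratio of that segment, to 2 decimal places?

0.78

Segment tokens 10–18: iron, seek, burn, blue, be, stand, water, burn, be
Segment N = 9, segment V = 7.
TTR = 7 / 9 = 0.78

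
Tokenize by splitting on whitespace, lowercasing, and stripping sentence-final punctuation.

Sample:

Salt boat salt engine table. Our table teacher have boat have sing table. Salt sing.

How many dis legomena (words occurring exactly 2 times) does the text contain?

Frequencies: salt:3, table:3, boat:2, have:2, sing:2, engine:1, our:1, teacher:1
Words with frequency 2: boat, have, sing

3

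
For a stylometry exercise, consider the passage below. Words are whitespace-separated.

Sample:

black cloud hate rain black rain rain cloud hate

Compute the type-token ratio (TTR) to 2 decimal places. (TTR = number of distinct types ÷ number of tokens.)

N = 9 tokens, V = 4 types.
TTR = V / N = 4 / 9 = 0.44

0.44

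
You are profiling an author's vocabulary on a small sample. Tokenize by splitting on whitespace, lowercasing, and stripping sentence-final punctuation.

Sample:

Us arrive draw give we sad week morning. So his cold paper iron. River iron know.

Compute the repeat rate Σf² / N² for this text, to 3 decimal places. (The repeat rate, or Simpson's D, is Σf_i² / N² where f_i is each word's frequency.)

0.070

Frequencies: iron:2, us:1, arrive:1, draw:1, give:1, we:1, sad:1, week:1, morning:1, so:1, his:1, cold:1, paper:1, river:1, know:1
Σf² = 18; N² = 256
Repeat rate = 18 / 256 = 0.070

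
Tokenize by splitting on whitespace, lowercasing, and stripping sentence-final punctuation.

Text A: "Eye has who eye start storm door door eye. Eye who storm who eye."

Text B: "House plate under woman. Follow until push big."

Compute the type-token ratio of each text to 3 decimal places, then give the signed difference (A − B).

-0.571

TTR(A) = 6/14 = 0.429
TTR(B) = 8/8 = 1.000
Difference = 0.429 − 1.000 = -0.571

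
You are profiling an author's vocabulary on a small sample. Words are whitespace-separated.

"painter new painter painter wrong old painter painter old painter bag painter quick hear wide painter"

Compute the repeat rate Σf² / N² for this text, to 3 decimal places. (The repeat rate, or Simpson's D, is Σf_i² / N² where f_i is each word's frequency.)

0.289

Frequencies: painter:8, old:2, new:1, wrong:1, bag:1, quick:1, hear:1, wide:1
Σf² = 74; N² = 256
Repeat rate = 74 / 256 = 0.289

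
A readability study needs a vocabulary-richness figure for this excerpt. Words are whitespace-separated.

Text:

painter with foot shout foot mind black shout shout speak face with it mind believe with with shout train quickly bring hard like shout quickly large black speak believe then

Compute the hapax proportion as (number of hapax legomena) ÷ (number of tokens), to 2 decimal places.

Frequencies: shout:5, with:4, foot:2, mind:2, black:2, speak:2, believe:2, quickly:2, painter:1, face:1, it:1, train:1, bring:1, hard:1, like:1, large:1, then:1
Hapax count = 9; token count = 30.
Ratio = 9 / 30 = 0.30

0.30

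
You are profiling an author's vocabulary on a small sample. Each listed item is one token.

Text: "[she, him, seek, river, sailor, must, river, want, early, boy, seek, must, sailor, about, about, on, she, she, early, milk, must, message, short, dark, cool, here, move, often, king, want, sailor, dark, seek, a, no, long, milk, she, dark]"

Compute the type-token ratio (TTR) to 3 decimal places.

N = 39 tokens, V = 23 types.
TTR = V / N = 23 / 39 = 0.590

0.590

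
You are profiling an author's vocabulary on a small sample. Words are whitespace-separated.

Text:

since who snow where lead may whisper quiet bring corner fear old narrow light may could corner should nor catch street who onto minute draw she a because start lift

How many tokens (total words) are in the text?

Tokens: since, who, snow, where, lead, may, whisper, quiet, bring, corner, fear, old, narrow, light, may, could, corner, should, nor, catch, street, who, onto, minute, draw, she, a, because, start, lift
N = 30

30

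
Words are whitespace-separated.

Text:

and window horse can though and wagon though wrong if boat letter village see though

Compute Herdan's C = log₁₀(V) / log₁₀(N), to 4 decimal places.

0.9176

N = 15, V = 12.
log₁₀(V) = 1.079181, log₁₀(N) = 1.176091
C = 1.079181 / 1.176091 = 0.9176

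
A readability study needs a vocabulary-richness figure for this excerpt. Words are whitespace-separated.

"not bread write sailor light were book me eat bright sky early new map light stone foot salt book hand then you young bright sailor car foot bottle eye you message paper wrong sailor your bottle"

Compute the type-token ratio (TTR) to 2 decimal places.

0.78

N = 36 tokens, V = 28 types.
TTR = V / N = 28 / 36 = 0.78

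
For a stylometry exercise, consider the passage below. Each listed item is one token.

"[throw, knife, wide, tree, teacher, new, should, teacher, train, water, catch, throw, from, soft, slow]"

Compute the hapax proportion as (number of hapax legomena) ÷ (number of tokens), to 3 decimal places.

Frequencies: throw:2, teacher:2, knife:1, wide:1, tree:1, new:1, should:1, train:1, water:1, catch:1, from:1, soft:1, slow:1
Hapax count = 11; token count = 15.
Ratio = 11 / 15 = 0.733

0.733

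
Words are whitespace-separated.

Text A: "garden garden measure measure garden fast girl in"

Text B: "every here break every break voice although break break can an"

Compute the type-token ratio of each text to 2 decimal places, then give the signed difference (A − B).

-0.01

TTR(A) = 5/8 = 0.63
TTR(B) = 7/11 = 0.64
Difference = 0.63 − 0.64 = -0.01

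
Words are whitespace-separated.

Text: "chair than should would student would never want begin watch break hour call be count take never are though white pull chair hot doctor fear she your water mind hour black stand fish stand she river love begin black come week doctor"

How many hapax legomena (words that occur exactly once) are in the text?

24

Frequencies: chair:2, would:2, never:2, begin:2, hour:2, doctor:2, she:2, black:2, stand:2, than:1, should:1, student:1, want:1, watch:1, break:1, call:1, be:1, count:1, take:1, are:1, … (13 more, each freq 1)
Hapax (freq=1): are, be, break, call, come, count, fear, fish, hot, love, mind, pull, river, should, student, take, than, though, want, watch, water, week, white, your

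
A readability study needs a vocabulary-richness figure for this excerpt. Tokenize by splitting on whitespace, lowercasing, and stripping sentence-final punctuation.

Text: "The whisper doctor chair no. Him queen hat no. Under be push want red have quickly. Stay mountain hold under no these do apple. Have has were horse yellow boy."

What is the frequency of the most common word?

Frequencies: no:3, under:2, have:2, the:1, whisper:1, doctor:1, chair:1, him:1, queen:1, hat:1, be:1, push:1, want:1, red:1, quickly:1, stay:1, mountain:1, hold:1, these:1, do:1, … (6 more, each freq 1)
Most common: 'no' with frequency 3.

3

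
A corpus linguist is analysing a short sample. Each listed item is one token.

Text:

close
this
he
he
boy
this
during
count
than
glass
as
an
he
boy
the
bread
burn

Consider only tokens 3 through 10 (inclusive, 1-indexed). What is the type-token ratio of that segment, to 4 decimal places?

0.8750

Segment tokens 3–10: he, he, boy, this, during, count, than, glass
Segment N = 8, segment V = 7.
TTR = 7 / 8 = 0.8750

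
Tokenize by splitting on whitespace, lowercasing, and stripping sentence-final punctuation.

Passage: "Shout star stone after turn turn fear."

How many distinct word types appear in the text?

6

Distinct types: {after, fear, shout, star, stone, turn}
V = 6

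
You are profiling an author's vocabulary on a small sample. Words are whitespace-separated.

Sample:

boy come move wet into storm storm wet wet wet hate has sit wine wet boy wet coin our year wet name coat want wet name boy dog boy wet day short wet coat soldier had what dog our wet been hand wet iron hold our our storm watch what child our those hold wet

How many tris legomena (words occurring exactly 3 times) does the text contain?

1

Frequencies: wet:13, our:5, boy:4, storm:3, name:2, coat:2, dog:2, what:2, hold:2, come:1, move:1, into:1, hate:1, has:1, sit:1, wine:1, coin:1, year:1, want:1, day:1, … (9 more, each freq 1)
Words with frequency 3: storm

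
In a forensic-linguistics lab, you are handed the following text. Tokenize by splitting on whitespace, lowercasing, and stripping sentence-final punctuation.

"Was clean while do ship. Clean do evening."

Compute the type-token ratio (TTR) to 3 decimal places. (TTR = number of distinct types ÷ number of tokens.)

0.750

N = 8 tokens, V = 6 types.
TTR = V / N = 6 / 8 = 0.750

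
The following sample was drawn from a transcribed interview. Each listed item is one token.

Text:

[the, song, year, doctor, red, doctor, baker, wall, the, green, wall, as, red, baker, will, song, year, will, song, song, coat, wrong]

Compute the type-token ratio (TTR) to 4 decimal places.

0.5455

N = 22 tokens, V = 12 types.
TTR = V / N = 12 / 22 = 0.5455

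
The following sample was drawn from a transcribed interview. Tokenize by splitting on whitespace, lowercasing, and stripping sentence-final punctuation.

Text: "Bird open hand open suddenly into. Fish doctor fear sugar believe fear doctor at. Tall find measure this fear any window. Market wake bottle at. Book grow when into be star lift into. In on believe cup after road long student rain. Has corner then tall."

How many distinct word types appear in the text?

Distinct types: {after, any, at, be, believe, bird, book, bottle, corner, cup, doctor, fear, find, fish, grow, hand, has, in, into, lift, long, market, measure, on, open, rain, road, star, student, suddenly, sugar, tall, then, this, wake, when, window}
V = 37

37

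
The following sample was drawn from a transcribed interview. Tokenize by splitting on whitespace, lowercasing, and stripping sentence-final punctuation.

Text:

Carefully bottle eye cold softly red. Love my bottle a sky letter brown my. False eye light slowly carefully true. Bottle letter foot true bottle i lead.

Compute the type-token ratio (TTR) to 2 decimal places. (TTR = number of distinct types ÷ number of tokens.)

N = 27 tokens, V = 19 types.
TTR = V / N = 19 / 27 = 0.70

0.70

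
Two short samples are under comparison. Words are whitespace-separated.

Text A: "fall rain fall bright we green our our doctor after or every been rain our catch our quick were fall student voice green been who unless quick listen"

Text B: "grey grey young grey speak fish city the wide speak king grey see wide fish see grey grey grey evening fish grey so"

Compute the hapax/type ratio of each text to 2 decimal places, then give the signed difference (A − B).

A: hapax=13, V=19, ratio=0.68
B: hapax=6, V=11, ratio=0.55
Difference = 0.68 − 0.55 = 0.13

0.13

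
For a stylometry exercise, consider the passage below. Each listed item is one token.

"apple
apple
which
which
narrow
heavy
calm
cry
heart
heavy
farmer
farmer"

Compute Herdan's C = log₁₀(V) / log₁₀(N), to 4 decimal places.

N = 12, V = 8.
log₁₀(V) = 0.903090, log₁₀(N) = 1.079181
C = 0.903090 / 1.079181 = 0.8368

0.8368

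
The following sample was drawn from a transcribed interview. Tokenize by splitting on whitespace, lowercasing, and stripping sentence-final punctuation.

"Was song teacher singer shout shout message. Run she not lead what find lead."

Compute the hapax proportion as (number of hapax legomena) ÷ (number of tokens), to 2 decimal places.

0.71

Frequencies: shout:2, lead:2, was:1, song:1, teacher:1, singer:1, message:1, run:1, she:1, not:1, what:1, find:1
Hapax count = 10; token count = 14.
Ratio = 10 / 14 = 0.71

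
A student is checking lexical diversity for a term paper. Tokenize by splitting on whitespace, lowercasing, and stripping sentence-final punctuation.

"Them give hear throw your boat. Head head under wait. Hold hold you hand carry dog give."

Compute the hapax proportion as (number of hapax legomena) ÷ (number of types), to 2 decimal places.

0.79

Frequencies: give:2, head:2, hold:2, them:1, hear:1, throw:1, your:1, boat:1, under:1, wait:1, you:1, hand:1, carry:1, dog:1
Hapax count = 11; type count = 14.
Ratio = 11 / 14 = 0.79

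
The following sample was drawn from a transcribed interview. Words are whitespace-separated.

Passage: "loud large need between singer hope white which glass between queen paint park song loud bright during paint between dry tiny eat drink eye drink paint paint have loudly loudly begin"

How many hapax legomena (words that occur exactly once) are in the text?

Frequencies: paint:4, between:3, loud:2, drink:2, loudly:2, large:1, need:1, singer:1, hope:1, white:1, which:1, glass:1, queen:1, park:1, song:1, bright:1, during:1, dry:1, tiny:1, eat:1, … (3 more, each freq 1)
Hapax (freq=1): begin, bright, dry, during, eat, eye, glass, have, hope, large, need, park, queen, singer, song, tiny, which, white

18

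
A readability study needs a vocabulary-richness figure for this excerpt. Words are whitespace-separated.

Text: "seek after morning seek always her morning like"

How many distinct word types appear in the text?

Distinct types: {after, always, her, like, morning, seek}
V = 6

6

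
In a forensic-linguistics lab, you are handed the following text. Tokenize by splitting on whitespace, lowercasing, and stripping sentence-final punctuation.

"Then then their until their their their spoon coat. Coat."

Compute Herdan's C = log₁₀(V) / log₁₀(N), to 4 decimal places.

N = 10, V = 5.
log₁₀(V) = 0.698970, log₁₀(N) = 1.000000
C = 0.698970 / 1.000000 = 0.6990

0.6990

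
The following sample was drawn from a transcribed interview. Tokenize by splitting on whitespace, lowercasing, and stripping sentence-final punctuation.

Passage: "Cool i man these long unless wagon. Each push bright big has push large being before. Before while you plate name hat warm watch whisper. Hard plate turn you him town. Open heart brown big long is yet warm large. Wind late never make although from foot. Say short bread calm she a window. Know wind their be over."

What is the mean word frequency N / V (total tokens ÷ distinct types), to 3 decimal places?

1.180

N = 59 tokens, V = 50 types.
Mean frequency = N / V = 59 / 50 = 1.180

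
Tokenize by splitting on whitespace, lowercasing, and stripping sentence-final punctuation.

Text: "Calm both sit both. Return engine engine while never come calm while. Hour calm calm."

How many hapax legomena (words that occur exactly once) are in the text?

5

Frequencies: calm:4, both:2, engine:2, while:2, sit:1, return:1, never:1, come:1, hour:1
Hapax (freq=1): come, hour, never, return, sit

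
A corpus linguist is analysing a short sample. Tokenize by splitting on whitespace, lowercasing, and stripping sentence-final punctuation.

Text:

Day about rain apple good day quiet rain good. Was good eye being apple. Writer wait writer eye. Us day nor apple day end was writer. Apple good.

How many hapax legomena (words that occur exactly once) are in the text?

7

Frequencies: day:4, apple:4, good:4, writer:3, rain:2, was:2, eye:2, about:1, quiet:1, being:1, wait:1, us:1, nor:1, end:1
Hapax (freq=1): about, being, end, nor, quiet, us, wait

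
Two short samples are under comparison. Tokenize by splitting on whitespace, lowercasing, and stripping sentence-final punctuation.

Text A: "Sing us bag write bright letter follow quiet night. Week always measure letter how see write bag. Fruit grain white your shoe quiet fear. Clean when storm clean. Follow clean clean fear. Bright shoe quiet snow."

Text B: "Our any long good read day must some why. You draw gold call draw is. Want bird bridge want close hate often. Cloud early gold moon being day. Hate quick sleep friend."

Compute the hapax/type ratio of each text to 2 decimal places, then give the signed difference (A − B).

-0.18

A: hapax=15, V=24, ratio=0.63
B: hapax=22, V=27, ratio=0.81
Difference = 0.63 − 0.81 = -0.18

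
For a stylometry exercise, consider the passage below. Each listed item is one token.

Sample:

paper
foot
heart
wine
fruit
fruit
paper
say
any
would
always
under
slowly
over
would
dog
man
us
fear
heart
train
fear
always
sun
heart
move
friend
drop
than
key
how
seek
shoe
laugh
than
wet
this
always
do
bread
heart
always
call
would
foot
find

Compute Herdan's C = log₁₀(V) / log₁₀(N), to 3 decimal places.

0.913

N = 46, V = 33.
log₁₀(V) = 1.518514, log₁₀(N) = 1.662758
C = 1.518514 / 1.662758 = 0.913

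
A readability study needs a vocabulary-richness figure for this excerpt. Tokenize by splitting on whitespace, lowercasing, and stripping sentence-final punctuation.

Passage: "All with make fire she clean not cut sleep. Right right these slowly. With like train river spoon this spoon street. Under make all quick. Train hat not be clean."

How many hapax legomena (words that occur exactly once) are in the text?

Frequencies: all:2, with:2, make:2, clean:2, not:2, right:2, train:2, spoon:2, fire:1, she:1, cut:1, sleep:1, these:1, slowly:1, like:1, river:1, this:1, street:1, under:1, quick:1, … (2 more, each freq 1)
Hapax (freq=1): be, cut, fire, hat, like, quick, river, she, sleep, slowly, street, these, this, under

14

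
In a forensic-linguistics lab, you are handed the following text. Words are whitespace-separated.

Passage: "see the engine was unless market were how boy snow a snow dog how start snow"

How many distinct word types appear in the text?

Distinct types: {a, boy, dog, engine, how, market, see, snow, start, the, unless, was, were}
V = 13

13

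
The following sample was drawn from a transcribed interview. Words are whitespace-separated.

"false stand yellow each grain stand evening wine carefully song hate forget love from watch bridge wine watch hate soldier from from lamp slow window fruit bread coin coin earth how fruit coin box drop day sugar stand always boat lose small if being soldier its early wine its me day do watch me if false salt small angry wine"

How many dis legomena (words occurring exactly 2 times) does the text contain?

Frequencies: wine:4, stand:3, from:3, watch:3, coin:3, false:2, hate:2, soldier:2, fruit:2, day:2, small:2, if:2, its:2, me:2, yellow:1, each:1, grain:1, evening:1, carefully:1, song:1, … (20 more, each freq 1)
Words with frequency 2: day, false, fruit, hate, if, its, me, small, soldier

9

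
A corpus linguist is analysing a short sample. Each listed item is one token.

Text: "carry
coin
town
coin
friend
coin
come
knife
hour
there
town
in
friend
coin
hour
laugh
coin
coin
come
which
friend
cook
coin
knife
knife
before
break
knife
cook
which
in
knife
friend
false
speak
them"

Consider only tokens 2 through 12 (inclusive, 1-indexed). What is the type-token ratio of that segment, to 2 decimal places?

Segment tokens 2–12: coin, town, coin, friend, coin, come, knife, hour, there, town, in
Segment N = 11, segment V = 8.
TTR = 8 / 11 = 0.73

0.73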